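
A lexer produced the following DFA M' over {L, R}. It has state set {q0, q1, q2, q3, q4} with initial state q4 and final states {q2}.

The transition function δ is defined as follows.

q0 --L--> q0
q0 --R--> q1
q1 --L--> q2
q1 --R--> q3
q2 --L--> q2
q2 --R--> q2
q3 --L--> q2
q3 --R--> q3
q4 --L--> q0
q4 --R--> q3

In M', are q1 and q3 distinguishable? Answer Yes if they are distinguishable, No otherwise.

Initial partition by acceptance: {q2} | {q0,q1,q3,q4}.
Split {q0,q1,q3,q4} by δ(·,L) → {q0,q4} and {q1,q3}.
The partition is now stable with 3 blocks: {q2} | {q0,q4} | {q1,q3}.
q1 and q3 lie in the same block of the stable partition, so they are equivalent — no string distinguishes them.

No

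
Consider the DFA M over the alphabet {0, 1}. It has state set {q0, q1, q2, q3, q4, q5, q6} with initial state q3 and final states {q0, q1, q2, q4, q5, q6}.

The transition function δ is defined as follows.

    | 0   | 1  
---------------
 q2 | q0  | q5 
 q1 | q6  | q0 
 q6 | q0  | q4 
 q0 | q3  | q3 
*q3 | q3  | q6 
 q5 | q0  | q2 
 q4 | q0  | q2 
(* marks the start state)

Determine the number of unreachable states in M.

Starting at q3 and following transitions, the reachable set is {q0, q2, q3, q4, q5, q6}. That leaves q1 unreachable — 1 in total.

1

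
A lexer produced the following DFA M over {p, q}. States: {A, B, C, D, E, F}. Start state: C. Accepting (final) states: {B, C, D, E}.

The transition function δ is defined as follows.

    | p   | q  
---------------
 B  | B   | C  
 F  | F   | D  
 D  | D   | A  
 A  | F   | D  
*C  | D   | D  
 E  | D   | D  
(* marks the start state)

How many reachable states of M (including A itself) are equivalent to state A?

2

First remove the unreachable states {B,E}; 4 states remain.
Start with accepting vs non-accepting: {C,D} | {A,F}.
Refine {C,D} on symbol q: members go to different blocks, giving {C} and {D}.
The partition is now stable with 3 blocks: {C} | {A,F} | {D}.
State A belongs to the block {A,F}, which has 2 states.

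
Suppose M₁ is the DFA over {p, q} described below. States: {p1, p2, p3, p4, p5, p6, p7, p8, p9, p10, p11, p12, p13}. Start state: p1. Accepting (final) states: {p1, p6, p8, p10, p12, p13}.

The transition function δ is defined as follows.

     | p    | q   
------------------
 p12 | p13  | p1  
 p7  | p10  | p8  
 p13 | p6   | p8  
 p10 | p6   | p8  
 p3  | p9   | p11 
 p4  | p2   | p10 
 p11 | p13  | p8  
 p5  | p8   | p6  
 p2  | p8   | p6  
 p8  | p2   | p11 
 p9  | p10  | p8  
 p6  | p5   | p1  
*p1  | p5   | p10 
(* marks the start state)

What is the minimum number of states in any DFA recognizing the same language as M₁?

6

States {p3,p4,p7,p9,p12} cannot be reached from the start state, so discard them.
Start with accepting vs non-accepting: {p1,p6,p8,p10,p13} | {p2,p5,p11}.
Refine {p1,p6,p8,p10,p13} on symbol p: members go to different blocks, giving {p1,p6,p8} and {p10,p13}.
Split {p1,p6,p8} by δ(·,q) → {p1} and {p6} and {p8}.
Split {p2,p5,p11} by δ(·,p) → {p2,p5} and {p11}.
The partition is now stable with 6 blocks: {p1} | {p2,p5} | {p10,p13} | {p6} | {p8} | {p11}.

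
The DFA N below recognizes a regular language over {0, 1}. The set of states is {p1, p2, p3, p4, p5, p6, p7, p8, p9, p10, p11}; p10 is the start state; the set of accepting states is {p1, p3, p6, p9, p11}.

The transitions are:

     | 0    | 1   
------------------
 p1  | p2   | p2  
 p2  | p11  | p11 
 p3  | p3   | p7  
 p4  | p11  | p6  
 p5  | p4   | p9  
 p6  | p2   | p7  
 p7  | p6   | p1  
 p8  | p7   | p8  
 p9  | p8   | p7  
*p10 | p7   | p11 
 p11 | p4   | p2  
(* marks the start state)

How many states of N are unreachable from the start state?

No path from p10 leads to p3, p5, p8, p9; the other 7 states are all reachable.

4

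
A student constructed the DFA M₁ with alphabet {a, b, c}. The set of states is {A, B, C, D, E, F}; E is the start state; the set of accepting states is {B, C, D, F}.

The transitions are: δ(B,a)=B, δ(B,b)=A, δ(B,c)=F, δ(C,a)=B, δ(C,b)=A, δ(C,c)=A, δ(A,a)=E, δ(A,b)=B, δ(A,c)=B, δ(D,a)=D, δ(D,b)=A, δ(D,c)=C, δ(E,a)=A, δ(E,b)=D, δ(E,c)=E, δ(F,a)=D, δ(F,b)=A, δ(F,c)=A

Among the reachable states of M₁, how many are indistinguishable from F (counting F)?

P0 = {B,C,D,F} | {A,E}.
Split {B,C,D,F} by δ(·,c) → {B,D} and {C,F}.
Split {A,E} by δ(·,c) → {A} and {E}.
The partition is now stable with 4 blocks: {B,D} | {A} | {C,F} | {E}.
The equivalence class containing F is {C,F}, of size 2.

2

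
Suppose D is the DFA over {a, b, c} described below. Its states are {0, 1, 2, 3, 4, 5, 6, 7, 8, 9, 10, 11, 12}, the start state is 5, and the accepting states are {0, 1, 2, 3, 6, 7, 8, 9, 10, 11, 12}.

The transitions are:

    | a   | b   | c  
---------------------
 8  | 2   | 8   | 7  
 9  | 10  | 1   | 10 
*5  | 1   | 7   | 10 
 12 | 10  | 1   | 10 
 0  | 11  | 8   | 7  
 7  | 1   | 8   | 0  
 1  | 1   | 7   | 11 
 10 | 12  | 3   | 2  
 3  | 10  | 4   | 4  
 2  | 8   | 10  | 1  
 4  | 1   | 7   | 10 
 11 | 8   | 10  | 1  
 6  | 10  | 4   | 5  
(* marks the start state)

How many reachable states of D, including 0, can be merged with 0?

Reachable states from the start: {0,1,2,3,4,5,7,8,10,11,12}. Unreachable: {6,9} — drop them.
P0 = {0,1,2,3,7,8,10,11,12} | {4,5}.
Refine {0,1,2,3,7,8,10,11,12} on symbol b: members go to different blocks, giving {0,1,2,7,8,10,11,12} and {3}.
On input b, block {0,1,2,7,8,10,11,12} splits into {0,1,2,7,8,11,12} and {10}.
Refine {0,1,2,7,8,11,12} on symbol a: members go to different blocks, giving {0,1,2,7,8,11} and {12}.
Split {0,1,2,7,8,11} by δ(·,b) → {0,1,7,8} and {2,11}.
On input a, block {0,1,7,8} splits into {0,8} and {1,7}.
Split {1,7} by δ(·,b) → {1} and {7}.
Stable partition: {0,8} | {4,5} | {3} | {10} | {12} | {2,11} | {1} | {7} — 8 equivalence classes.
State 0 belongs to the block {0,8}, which has 2 states.

2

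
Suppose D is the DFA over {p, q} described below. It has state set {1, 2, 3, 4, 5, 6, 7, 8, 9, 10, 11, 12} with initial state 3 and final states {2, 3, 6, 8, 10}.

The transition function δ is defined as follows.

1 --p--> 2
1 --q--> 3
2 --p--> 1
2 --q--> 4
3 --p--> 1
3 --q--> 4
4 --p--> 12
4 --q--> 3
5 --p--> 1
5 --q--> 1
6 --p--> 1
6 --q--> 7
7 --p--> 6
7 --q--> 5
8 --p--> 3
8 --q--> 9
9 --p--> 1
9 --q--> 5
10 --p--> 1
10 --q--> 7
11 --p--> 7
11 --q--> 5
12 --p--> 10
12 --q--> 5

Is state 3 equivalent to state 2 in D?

Reachable states from the start: {1,2,3,4,5,6,7,10,12}. Unreachable: {8,9,11} — drop them.
Initial partition by acceptance: {2,3,6,10} | {1,4,5,7,12}.
Refine {1,4,5,7,12} on symbol p: members go to different blocks, giving {1,7,12} and {4,5}.
Refine {2,3,6,10} on symbol q: members go to different blocks, giving {2,3} and {6,10}.
On input p, block {1,7,12} splits into {7,12} and {1}.
Refine {4,5} on symbol p: members go to different blocks, giving {4} and {5}.
Stable partition: {2,3} | {7,12} | {4} | {6,10} | {1} | {5} — 6 equivalence classes.
3 and 2 lie in the same block of the stable partition, so they are equivalent — no string distinguishes them.

Yes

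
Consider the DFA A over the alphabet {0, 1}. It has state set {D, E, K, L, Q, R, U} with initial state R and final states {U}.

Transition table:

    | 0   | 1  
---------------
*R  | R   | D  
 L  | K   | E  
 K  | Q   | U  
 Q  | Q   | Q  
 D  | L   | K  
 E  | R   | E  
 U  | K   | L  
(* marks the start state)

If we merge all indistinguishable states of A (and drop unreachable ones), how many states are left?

7

P0 = {U} | {D,E,K,L,Q,R}.
Refine {D,E,K,L,Q,R} on symbol 1: members go to different blocks, giving {D,E,L,Q,R} and {K}.
On input 0, block {D,E,L,Q,R} splits into {D,E,Q,R} and {L}.
Refine {D,E,Q,R} on symbol 0: members go to different blocks, giving {E,Q,R} and {D}.
Split {E,Q,R} by δ(·,1) → {E,Q} and {R}.
Split {E,Q} by δ(·,0) → {Q} and {E}.
The partition is now stable with 7 blocks: {U} | {Q} | {K} | {L} | {D} | {R} | {E}.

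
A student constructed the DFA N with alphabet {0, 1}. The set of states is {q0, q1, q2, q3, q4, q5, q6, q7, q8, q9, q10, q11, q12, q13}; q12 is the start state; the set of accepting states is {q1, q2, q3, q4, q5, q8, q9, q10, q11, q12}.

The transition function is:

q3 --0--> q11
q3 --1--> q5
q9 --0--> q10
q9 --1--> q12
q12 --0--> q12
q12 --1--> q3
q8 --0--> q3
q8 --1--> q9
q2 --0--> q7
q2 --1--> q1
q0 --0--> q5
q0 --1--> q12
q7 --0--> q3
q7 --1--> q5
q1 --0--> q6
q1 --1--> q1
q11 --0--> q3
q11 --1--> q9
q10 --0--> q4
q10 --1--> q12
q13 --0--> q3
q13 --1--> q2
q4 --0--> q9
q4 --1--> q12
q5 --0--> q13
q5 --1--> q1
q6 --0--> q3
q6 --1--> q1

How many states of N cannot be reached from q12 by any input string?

2

No path from q12 leads to q0, q8; the other 12 states are all reachable.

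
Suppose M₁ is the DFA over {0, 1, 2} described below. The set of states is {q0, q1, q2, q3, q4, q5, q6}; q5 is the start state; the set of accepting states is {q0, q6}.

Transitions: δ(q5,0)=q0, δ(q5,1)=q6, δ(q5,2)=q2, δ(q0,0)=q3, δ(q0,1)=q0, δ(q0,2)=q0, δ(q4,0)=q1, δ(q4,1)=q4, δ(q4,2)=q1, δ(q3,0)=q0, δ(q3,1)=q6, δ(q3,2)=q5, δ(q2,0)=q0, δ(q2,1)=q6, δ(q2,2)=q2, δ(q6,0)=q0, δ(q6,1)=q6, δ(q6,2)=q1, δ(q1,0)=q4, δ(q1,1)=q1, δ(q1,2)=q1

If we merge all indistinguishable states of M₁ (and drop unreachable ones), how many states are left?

All states are reachable from the start state.
Initial partition by acceptance: {q0,q6} | {q1,q2,q3,q4,q5}.
Split {q0,q6} by δ(·,0) → {q0} and {q6}.
Split {q1,q2,q3,q4,q5} by δ(·,0) → {q2,q3,q5} and {q1,q4}.
No further refinement is possible. Final partition (4 blocks): {q0} | {q2,q3,q5} | {q6} | {q1,q4}.

4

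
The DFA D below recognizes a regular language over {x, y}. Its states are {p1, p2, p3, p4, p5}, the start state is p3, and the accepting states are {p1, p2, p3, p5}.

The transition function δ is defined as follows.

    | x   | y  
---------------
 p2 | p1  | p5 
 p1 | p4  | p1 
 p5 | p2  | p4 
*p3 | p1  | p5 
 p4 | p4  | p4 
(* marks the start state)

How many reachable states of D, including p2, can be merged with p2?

2

All states are reachable from the start state.
P0 = {p1,p2,p3,p5} | {p4}.
Split {p1,p2,p3,p5} by δ(·,x) → {p2,p3,p5} and {p1}.
Refine {p2,p3,p5} on symbol x: members go to different blocks, giving {p2,p3} and {p5}.
The partition is now stable with 4 blocks: {p2,p3} | {p4} | {p1} | {p5}.
State p2 belongs to the block {p2,p3}, which has 2 states.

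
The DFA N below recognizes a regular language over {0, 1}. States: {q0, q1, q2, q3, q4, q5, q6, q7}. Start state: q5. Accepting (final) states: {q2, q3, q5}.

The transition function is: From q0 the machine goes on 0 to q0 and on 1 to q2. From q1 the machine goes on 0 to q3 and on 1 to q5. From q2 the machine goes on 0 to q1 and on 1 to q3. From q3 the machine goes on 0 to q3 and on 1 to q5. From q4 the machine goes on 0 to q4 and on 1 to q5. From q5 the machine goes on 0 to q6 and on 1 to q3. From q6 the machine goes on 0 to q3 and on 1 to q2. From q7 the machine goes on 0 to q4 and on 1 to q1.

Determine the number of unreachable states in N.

3

No path from q5 leads to q0, q4, q7; the other 5 states are all reachable.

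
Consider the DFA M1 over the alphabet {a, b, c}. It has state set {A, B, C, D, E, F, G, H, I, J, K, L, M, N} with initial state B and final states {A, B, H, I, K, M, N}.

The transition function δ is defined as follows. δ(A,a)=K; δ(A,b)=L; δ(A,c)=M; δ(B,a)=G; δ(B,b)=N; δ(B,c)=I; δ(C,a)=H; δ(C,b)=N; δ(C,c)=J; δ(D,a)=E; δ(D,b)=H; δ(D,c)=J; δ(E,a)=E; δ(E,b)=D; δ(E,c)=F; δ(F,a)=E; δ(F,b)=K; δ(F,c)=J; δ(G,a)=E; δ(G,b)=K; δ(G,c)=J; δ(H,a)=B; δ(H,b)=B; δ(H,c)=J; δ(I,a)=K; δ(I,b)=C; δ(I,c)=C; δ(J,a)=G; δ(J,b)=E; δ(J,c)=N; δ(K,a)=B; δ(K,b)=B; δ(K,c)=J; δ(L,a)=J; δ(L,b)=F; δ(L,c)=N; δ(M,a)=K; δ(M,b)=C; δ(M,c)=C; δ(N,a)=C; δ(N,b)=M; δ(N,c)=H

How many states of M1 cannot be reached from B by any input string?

2

BFS from B reaches {B, C, D, E, F, G, H, I, J, K, M, N}; the 2 state(s) A, L are never visited.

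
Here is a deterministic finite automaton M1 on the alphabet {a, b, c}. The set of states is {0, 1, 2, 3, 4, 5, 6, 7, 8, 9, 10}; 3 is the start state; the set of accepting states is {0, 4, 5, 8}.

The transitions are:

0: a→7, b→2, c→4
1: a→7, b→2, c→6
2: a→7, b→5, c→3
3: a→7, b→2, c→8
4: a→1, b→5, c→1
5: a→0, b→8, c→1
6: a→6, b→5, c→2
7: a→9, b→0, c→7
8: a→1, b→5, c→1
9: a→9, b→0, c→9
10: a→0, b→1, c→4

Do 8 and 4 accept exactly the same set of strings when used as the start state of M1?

States {10} cannot be reached from the start state, so discard them.
Start with accepting vs non-accepting: {0,4,5,8} | {1,2,3,6,7,9}.
On input a, block {0,4,5,8} splits into {0,4,8} and {5}.
Refine {0,4,8} on symbol b: members go to different blocks, giving {4,8} and {0}.
On input b, block {1,2,3,6,7,9} splits into {1,3} and {2,6} and {7,9}.
Split {1,3} by δ(·,c) → {1} and {3}.
On input a, block {2,6} splits into {2} and {6}.
The partition is now stable with 8 blocks: {4,8} | {1} | {5} | {0} | {2} | {7,9} | {3} | {6}.
8 and 4 lie in the same block of the stable partition, so they are equivalent — no string distinguishes them.

Yes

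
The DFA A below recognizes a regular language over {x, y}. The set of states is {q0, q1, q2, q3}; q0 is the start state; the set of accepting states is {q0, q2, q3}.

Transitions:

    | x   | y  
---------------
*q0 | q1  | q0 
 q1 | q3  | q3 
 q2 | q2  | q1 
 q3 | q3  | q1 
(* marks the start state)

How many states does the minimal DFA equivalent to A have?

3

First remove the unreachable states {q2}; 3 states remain.
Initial partition by acceptance: {q0,q3} | {q1}.
Split {q0,q3} by δ(·,x) → {q0} and {q3}.
The partition is now stable with 3 blocks: {q0} | {q1} | {q3}.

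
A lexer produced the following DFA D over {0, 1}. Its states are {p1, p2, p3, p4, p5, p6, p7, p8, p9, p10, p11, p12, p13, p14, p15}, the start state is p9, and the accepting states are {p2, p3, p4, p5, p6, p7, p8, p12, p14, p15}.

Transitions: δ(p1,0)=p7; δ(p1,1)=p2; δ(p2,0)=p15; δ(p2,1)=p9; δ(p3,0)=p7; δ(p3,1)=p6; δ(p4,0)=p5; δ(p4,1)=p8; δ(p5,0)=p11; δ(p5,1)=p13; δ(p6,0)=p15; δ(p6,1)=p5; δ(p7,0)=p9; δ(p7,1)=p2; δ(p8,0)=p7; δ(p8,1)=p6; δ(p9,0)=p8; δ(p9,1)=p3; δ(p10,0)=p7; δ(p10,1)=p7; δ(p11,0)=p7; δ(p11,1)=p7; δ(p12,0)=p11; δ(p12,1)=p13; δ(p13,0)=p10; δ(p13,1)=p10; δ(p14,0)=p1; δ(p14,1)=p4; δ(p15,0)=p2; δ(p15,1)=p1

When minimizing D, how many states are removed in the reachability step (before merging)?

3

Starting at p9 and following transitions, the reachable set is {p1, p2, p3, p5, p6, p7, p8, p9, p10, p11, p13, p15}. That leaves p4, p12, p14 unreachable — 3 in total.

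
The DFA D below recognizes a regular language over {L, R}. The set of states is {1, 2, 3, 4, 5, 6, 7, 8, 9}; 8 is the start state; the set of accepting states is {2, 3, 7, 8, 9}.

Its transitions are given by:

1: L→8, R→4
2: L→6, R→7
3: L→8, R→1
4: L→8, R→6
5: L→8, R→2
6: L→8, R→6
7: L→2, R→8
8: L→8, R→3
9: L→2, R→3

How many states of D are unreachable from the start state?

Starting at 8 and following transitions, the reachable set is {1, 3, 4, 6, 8}. That leaves 2, 5, 7, 9 unreachable — 4 in total.

4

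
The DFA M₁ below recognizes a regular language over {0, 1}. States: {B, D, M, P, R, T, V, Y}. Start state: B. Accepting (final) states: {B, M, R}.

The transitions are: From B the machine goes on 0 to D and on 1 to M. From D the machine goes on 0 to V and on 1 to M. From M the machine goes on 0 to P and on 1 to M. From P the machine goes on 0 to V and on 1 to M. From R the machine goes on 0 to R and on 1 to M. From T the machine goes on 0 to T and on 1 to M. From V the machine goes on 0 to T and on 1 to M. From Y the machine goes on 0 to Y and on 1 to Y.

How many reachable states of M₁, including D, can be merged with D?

4

Reachable states from the start: {B,D,M,P,T,V}. Unreachable: {R,Y} — drop them.
Initial partition by acceptance: {B,M} | {D,P,T,V}.
Stable partition: {B,M} | {D,P,T,V} — 2 equivalence classes.
The equivalence class containing D is {D,P,T,V}, of size 4.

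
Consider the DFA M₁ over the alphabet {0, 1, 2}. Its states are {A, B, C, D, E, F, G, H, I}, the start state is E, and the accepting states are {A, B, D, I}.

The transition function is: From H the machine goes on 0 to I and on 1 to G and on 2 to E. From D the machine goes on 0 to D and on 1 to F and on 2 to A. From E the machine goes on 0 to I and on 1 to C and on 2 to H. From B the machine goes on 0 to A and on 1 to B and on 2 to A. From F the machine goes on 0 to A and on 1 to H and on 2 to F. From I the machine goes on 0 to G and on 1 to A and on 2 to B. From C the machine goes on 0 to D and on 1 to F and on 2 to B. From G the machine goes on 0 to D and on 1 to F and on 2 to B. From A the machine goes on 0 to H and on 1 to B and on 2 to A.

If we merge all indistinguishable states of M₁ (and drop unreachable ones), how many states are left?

7

Every state is reachable, so we keep all 9.
Start with accepting vs non-accepting: {A,B,D,I} | {C,E,F,G,H}.
On input 0, block {A,B,D,I} splits into {A,I} and {B,D}.
On input 1, block {A,I} splits into {A} and {I}.
Split {C,E,F,G,H} by δ(·,0) → {C,G} and {E,H} and {F}.
Split {B,D} by δ(·,0) → {B} and {D}.
No further refinement is possible. Final partition (7 blocks): {A} | {C,G} | {B} | {I} | {E,H} | {F} | {D}.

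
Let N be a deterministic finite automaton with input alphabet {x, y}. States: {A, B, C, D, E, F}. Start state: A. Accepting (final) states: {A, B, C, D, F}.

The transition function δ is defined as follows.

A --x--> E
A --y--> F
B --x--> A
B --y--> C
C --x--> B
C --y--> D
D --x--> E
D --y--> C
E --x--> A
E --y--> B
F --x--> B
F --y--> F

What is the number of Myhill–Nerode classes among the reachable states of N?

Every state is reachable, so we keep all 6.
Start with accepting vs non-accepting: {A,B,C,D,F} | {E}.
Refine {A,B,C,D,F} on symbol x: members go to different blocks, giving {B,C,F} and {A,D}.
Refine {B,C,F} on symbol x: members go to different blocks, giving {C,F} and {B}.
Split {C,F} by δ(·,y) → {C} and {F}.
Refine {A,D} on symbol y: members go to different blocks, giving {A} and {D}.
No further refinement is possible. Final partition (6 blocks): {C} | {E} | {A} | {B} | {F} | {D}.

6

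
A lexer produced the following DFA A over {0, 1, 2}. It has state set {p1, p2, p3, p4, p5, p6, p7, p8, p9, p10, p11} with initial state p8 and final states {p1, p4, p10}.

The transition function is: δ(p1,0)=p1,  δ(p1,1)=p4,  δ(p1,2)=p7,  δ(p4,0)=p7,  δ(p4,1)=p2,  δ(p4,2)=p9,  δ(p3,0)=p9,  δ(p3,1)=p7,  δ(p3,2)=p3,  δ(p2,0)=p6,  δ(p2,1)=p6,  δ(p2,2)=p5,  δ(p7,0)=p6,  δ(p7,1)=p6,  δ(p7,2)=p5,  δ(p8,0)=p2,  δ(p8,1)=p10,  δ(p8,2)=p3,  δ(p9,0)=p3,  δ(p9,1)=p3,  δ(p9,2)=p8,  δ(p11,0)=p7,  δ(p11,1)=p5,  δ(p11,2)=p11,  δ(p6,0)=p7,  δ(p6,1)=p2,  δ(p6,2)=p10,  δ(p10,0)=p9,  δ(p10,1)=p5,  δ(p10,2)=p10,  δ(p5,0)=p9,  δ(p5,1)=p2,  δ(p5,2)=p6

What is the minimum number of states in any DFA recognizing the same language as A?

Reachable states from the start: {p2,p3,p5,p6,p7,p8,p9,p10}. Unreachable: {p1,p4,p11} — drop them.
Initial partition by acceptance: {p10} | {p2,p3,p5,p6,p7,p8,p9}.
Refine {p2,p3,p5,p6,p7,p8,p9} on symbol 1: members go to different blocks, giving {p2,p3,p5,p6,p7,p9} and {p8}.
Refine {p2,p3,p5,p6,p7,p9} on symbol 2: members go to different blocks, giving {p2,p3,p5,p7} and {p6} and {p9}.
Refine {p2,p3,p5,p7} on symbol 0: members go to different blocks, giving {p2,p7} and {p3,p5}.
Split {p3,p5} by δ(·,2) → {p3} and {p5}.
No further refinement is possible. Final partition (7 blocks): {p10} | {p2,p7} | {p8} | {p6} | {p9} | {p3} | {p5}.

7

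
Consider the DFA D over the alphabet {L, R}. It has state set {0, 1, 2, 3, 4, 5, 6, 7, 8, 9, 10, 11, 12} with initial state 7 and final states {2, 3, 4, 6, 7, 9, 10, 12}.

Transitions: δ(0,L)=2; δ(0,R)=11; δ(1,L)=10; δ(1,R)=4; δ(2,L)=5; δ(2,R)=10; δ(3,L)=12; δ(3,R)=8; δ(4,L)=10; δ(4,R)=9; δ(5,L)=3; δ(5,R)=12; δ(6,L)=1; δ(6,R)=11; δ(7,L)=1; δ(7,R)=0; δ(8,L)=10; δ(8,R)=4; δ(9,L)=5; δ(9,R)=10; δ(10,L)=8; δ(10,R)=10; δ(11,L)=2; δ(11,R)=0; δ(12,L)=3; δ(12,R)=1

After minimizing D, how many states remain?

Reachable states from the start: {0,1,2,3,4,5,7,8,9,10,11,12}. Unreachable: {6} — drop them.
P0 = {2,3,4,7,9,10,12} | {0,1,5,8,11}.
On input L, block {2,3,4,7,9,10,12} splits into {2,7,9,10} and {3,4,12}.
On input R, block {2,7,9,10} splits into {2,9,10} and {7}.
On input L, block {0,1,5,8,11} splits into {0,1,8,11} and {5}.
On input L, block {2,9,10} splits into {2,9} and {10}.
Split {0,1,8,11} by δ(·,L) → {0,11} and {1,8}.
Split {3,4,12} by δ(·,L) → {3,12} and {4}.
The partition is now stable with 8 blocks: {2,9} | {0,11} | {3,12} | {7} | {5} | {10} | {1,8} | {4}.

8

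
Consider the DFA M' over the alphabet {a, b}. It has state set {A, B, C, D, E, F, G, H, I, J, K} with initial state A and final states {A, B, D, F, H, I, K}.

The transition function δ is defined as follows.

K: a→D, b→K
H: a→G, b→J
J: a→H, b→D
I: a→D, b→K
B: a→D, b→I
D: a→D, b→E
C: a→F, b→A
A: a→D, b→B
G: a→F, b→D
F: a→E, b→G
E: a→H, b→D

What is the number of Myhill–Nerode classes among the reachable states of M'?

4

Reachable states from the start: {A,B,D,E,F,G,H,I,J,K}. Unreachable: {C} — drop them.
Initial partition by acceptance: {A,B,D,F,H,I,K} | {E,G,J}.
Refine {A,B,D,F,H,I,K} on symbol a: members go to different blocks, giving {A,B,D,I,K} and {F,H}.
Split {A,B,D,I,K} by δ(·,b) → {A,B,I,K} and {D}.
No further refinement is possible. Final partition (4 blocks): {A,B,I,K} | {E,G,J} | {F,H} | {D}.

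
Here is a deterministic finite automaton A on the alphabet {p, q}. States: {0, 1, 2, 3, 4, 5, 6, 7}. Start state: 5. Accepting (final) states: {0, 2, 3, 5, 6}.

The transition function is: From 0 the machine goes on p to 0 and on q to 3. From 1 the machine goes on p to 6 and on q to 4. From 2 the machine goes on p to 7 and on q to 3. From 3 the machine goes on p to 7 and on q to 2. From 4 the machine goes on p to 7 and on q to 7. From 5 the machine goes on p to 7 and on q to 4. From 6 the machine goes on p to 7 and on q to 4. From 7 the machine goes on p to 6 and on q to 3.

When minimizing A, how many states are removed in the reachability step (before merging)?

Starting at 5 and following transitions, the reachable set is {2, 3, 4, 5, 6, 7}. That leaves 0, 1 unreachable — 2 in total.

2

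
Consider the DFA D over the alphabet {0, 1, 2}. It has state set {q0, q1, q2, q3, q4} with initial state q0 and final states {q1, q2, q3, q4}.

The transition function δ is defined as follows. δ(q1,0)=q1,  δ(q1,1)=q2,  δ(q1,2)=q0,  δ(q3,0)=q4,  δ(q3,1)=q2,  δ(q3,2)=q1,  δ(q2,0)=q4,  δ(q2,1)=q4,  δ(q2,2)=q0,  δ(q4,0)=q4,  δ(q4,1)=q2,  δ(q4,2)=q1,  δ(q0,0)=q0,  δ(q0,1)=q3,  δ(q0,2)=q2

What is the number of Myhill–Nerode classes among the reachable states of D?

4

All states are reachable from the start state.
P0 = {q1,q2,q3,q4} | {q0}.
Split {q1,q2,q3,q4} by δ(·,2) → {q1,q2} and {q3,q4}.
Refine {q1,q2} on symbol 0: members go to different blocks, giving {q1} and {q2}.
No further refinement is possible. Final partition (4 blocks): {q1} | {q0} | {q3,q4} | {q2}.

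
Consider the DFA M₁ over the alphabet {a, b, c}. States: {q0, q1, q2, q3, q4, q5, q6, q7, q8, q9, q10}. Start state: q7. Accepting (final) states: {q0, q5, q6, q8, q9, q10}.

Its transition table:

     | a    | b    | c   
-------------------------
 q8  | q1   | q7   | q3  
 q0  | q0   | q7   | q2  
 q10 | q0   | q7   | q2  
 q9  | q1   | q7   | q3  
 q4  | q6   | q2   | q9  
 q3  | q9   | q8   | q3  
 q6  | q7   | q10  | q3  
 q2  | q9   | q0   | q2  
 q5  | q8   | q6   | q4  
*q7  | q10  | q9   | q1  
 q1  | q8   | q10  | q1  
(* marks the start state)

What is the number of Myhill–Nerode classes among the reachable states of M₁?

5

Reachable states from the start: {q0,q1,q2,q3,q7,q8,q9,q10}. Unreachable: {q4,q5,q6} — drop them.
P0 = {q0,q8,q9,q10} | {q1,q2,q3,q7}.
Refine {q0,q8,q9,q10} on symbol a: members go to different blocks, giving {q0,q10} and {q8,q9}.
Split {q1,q2,q3,q7} by δ(·,a) → {q1,q2,q3} and {q7}.
On input b, block {q1,q2,q3} splits into {q1,q2} and {q3}.
The partition is now stable with 5 blocks: {q0,q10} | {q1,q2} | {q8,q9} | {q7} | {q3}.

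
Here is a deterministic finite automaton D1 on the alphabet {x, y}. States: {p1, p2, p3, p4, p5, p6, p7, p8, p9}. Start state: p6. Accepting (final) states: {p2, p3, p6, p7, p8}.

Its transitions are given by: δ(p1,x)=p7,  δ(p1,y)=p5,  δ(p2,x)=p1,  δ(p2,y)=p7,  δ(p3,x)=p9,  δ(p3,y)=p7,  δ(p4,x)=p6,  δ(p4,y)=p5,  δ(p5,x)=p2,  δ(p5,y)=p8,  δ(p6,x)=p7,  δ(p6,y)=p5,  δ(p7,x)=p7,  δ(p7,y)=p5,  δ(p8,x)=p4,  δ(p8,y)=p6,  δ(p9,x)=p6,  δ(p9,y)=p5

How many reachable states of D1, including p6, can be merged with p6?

2

Reachable states from the start: {p1,p2,p4,p5,p6,p7,p8}. Unreachable: {p3,p9} — drop them.
Initial partition by acceptance: {p2,p6,p7,p8} | {p1,p4,p5}.
Split {p2,p6,p7,p8} by δ(·,x) → {p2,p8} and {p6,p7}.
On input x, block {p1,p4,p5} splits into {p1,p4} and {p5}.
The partition is now stable with 4 blocks: {p2,p8} | {p1,p4} | {p6,p7} | {p5}.
State p6 belongs to the block {p6,p7}, which has 2 states.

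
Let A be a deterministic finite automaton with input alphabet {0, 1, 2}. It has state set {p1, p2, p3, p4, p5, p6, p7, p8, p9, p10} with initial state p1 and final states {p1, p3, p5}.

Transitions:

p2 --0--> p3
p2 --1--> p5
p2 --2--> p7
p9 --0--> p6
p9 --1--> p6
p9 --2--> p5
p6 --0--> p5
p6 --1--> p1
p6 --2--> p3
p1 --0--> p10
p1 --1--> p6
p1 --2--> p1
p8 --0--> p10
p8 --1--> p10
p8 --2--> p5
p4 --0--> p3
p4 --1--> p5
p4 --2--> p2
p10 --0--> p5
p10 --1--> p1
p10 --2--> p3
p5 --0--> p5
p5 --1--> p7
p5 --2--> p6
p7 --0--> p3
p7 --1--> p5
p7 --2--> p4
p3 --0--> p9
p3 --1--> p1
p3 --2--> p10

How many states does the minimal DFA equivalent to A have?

6

First remove the unreachable states {p8}; 9 states remain.
Start with accepting vs non-accepting: {p1,p3,p5} | {p2,p4,p6,p7,p9,p10}.
Split {p1,p3,p5} by δ(·,0) → {p1,p3} and {p5}.
On input 1, block {p1,p3} splits into {p1} and {p3}.
On input 0, block {p2,p4,p6,p7,p9,p10} splits into {p2,p4,p7} and {p6,p10} and {p9}.
Stable partition: {p1} | {p2,p4,p7} | {p5} | {p3} | {p6,p10} | {p9} — 6 equivalence classes.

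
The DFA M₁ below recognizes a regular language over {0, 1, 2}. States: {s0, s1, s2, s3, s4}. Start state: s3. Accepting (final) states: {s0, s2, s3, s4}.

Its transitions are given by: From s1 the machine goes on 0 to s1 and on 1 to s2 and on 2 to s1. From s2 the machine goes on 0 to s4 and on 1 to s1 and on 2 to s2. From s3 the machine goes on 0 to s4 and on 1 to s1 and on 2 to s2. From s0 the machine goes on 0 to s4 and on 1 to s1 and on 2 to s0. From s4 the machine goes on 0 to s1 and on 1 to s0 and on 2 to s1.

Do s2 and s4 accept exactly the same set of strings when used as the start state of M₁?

P0 = {s0,s2,s3,s4} | {s1}.
Refine {s0,s2,s3,s4} on symbol 0: members go to different blocks, giving {s0,s2,s3} and {s4}.
No further refinement is possible. Final partition (3 blocks): {s0,s2,s3} | {s1} | {s4}.
s2 and s4 end up in different blocks, so they are distinguishable. For instance, the string '0' is accepted from only s2.

No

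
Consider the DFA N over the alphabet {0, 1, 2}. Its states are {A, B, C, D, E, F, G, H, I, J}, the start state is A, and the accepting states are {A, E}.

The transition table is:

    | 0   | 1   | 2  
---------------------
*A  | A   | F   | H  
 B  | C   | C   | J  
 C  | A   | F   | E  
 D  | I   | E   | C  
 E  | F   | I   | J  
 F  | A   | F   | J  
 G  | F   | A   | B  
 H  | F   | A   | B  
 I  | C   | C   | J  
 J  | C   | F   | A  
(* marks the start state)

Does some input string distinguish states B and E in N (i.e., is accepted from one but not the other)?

Yes

First remove the unreachable states {D,G}; 8 states remain.
P0 = {A,E} | {B,C,F,H,I,J}.
On input 0, block {A,E} splits into {A} and {E}.
Refine {B,C,F,H,I,J} on symbol 0: members go to different blocks, giving {B,H,I,J} and {C,F}.
Split {B,H,I,J} by δ(·,1) → {B,I,J} and {H}.
Refine {B,I,J} on symbol 2: members go to different blocks, giving {B,I} and {J}.
Split {C,F} by δ(·,2) → {C} and {F}.
Stable partition: {A} | {B,I} | {E} | {C} | {H} | {J} | {F} — 7 equivalence classes.
B and E end up in different blocks, so they are distinguishable. For instance, the string 'ε' is accepted from only E.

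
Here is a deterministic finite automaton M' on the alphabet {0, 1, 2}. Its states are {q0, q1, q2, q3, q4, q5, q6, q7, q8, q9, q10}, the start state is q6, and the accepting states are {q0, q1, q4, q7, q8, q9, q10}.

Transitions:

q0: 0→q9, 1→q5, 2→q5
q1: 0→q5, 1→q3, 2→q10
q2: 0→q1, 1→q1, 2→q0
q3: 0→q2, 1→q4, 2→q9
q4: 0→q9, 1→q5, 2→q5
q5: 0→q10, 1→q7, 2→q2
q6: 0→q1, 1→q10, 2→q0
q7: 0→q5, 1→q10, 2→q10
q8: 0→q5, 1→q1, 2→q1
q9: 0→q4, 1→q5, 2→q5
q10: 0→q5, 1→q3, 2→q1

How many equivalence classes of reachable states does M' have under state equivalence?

First remove the unreachable states {q8}; 10 states remain.
P0 = {q0,q1,q4,q7,q9,q10} | {q2,q3,q5,q6}.
Split {q0,q1,q4,q7,q9,q10} by δ(·,0) → {q0,q4,q9} and {q1,q7,q10}.
On input 0, block {q2,q3,q5,q6} splits into {q2,q5,q6} and {q3}.
Split {q2,q5,q6} by δ(·,2) → {q2,q6} and {q5}.
Split {q1,q7,q10} by δ(·,1) → {q1,q10} and {q7}.
No further refinement is possible. Final partition (6 blocks): {q0,q4,q9} | {q2,q6} | {q1,q10} | {q3} | {q5} | {q7}.

6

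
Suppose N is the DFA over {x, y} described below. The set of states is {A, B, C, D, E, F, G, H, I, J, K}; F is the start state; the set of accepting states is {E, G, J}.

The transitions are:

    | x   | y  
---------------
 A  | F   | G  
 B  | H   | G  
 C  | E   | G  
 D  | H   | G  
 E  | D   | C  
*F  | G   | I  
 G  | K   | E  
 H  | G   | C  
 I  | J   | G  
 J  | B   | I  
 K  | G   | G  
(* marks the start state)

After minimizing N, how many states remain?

6

States {A} cannot be reached from the start state, so discard them.
Start with accepting vs non-accepting: {E,G,J} | {B,C,D,F,H,I,K}.
Split {E,G,J} by δ(·,y) → {E,J} and {G}.
Split {B,C,D,F,H,I,K} by δ(·,x) → {F,H,K} and {B,D} and {C,I}.
Split {F,H,K} by δ(·,y) → {F,H} and {K}.
The partition is now stable with 6 blocks: {E,J} | {F,H} | {G} | {B,D} | {C,I} | {K}.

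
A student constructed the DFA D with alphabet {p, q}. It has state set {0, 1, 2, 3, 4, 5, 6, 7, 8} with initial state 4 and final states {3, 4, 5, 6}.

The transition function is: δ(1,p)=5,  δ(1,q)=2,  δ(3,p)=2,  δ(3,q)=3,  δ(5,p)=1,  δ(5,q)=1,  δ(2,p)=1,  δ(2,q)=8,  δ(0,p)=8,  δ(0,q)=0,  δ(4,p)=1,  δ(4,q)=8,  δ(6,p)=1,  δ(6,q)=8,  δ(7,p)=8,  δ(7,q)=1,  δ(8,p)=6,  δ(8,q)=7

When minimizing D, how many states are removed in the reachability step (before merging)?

No path from 4 leads to 0, 3; the other 7 states are all reachable.

2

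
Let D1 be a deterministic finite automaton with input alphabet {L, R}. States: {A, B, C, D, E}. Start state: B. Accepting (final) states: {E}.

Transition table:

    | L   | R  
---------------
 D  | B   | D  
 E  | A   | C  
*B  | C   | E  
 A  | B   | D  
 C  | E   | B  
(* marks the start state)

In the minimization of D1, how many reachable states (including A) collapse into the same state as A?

All states are reachable from the start state.
Initial partition by acceptance: {E} | {A,B,C,D}.
Split {A,B,C,D} by δ(·,L) → {A,B,D} and {C}.
On input L, block {A,B,D} splits into {A,D} and {B}.
Stable partition: {E} | {A,D} | {C} | {B} — 4 equivalence classes.
State A belongs to the block {A,D}, which has 2 states.

2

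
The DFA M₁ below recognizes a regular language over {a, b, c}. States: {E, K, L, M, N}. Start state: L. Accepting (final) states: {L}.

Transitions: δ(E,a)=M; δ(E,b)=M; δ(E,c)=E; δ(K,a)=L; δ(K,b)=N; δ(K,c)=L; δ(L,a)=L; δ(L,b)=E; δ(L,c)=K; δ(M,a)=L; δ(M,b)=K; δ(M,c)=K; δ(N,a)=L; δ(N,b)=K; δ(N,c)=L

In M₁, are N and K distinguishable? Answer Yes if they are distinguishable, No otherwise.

All states are reachable from the start state.
Initial partition by acceptance: {L} | {E,K,M,N}.
On input a, block {E,K,M,N} splits into {K,M,N} and {E}.
On input c, block {K,M,N} splits into {K,N} and {M}.
The partition is now stable with 4 blocks: {L} | {K,N} | {E} | {M}.
N and K lie in the same block of the stable partition, so they are equivalent — no string distinguishes them.

No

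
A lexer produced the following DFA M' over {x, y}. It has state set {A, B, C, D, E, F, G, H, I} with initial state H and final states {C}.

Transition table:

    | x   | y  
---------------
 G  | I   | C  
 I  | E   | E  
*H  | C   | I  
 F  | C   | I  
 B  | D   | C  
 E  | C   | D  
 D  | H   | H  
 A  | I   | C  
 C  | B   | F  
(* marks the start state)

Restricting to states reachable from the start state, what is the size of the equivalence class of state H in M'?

First remove the unreachable states {A,G}; 7 states remain.
Initial partition by acceptance: {C} | {B,D,E,F,H,I}.
Refine {B,D,E,F,H,I} on symbol x: members go to different blocks, giving {B,D,I} and {E,F,H}.
Refine {B,D,I} on symbol x: members go to different blocks, giving {D,I} and {B}.
The partition is now stable with 4 blocks: {C} | {D,I} | {E,F,H} | {B}.
State H belongs to the block {E,F,H}, which has 3 states.

3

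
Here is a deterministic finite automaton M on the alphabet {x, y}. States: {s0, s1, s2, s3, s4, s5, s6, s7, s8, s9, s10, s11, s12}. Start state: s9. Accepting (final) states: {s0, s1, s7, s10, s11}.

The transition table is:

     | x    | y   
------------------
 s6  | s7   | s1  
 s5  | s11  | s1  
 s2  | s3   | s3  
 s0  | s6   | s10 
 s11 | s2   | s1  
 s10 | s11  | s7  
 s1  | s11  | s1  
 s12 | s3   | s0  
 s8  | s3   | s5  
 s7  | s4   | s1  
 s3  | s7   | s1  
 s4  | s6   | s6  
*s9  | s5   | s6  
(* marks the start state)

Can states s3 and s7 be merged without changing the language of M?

First remove the unreachable states {s0,s8,s10,s12}; 9 states remain.
P0 = {s1,s7,s11} | {s2,s3,s4,s5,s6,s9}.
Split {s1,s7,s11} by δ(·,x) → {s7,s11} and {s1}.
On input x, block {s2,s3,s4,s5,s6,s9} splits into {s2,s4,s9} and {s3,s5,s6}.
No further refinement is possible. Final partition (4 blocks): {s7,s11} | {s2,s4,s9} | {s1} | {s3,s5,s6}.
s3 and s7 end up in different blocks, so they are distinguishable. For instance, the string 'ε' is accepted from only s7.

No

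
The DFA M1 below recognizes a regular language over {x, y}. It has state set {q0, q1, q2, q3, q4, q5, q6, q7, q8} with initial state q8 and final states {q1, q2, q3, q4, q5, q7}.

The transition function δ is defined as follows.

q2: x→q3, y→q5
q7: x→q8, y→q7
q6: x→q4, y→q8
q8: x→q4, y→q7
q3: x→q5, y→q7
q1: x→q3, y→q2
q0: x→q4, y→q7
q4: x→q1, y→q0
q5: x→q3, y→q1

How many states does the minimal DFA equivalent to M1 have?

5

Reachable states from the start: {q0,q1,q2,q3,q4,q5,q7,q8}. Unreachable: {q6} — drop them.
Initial partition by acceptance: {q1,q2,q3,q4,q5,q7} | {q0,q8}.
On input x, block {q1,q2,q3,q4,q5,q7} splits into {q1,q2,q3,q4,q5} and {q7}.
Split {q1,q2,q3,q4,q5} by δ(·,y) → {q1,q2,q5} and {q3} and {q4}.
The partition is now stable with 5 blocks: {q1,q2,q5} | {q0,q8} | {q7} | {q3} | {q4}.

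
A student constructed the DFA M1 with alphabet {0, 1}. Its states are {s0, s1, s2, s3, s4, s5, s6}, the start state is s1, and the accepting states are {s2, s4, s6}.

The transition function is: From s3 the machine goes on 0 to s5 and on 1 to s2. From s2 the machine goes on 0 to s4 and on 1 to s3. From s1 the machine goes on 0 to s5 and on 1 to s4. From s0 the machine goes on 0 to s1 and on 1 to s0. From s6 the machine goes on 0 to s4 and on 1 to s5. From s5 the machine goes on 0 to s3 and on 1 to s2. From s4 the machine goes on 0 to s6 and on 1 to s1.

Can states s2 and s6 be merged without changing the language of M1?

First remove the unreachable states {s0}; 6 states remain.
P0 = {s2,s4,s6} | {s1,s3,s5}.
No further refinement is possible. Final partition (2 blocks): {s2,s4,s6} | {s1,s3,s5}.
s2 and s6 lie in the same block of the stable partition, so they are equivalent — no string distinguishes them.

Yes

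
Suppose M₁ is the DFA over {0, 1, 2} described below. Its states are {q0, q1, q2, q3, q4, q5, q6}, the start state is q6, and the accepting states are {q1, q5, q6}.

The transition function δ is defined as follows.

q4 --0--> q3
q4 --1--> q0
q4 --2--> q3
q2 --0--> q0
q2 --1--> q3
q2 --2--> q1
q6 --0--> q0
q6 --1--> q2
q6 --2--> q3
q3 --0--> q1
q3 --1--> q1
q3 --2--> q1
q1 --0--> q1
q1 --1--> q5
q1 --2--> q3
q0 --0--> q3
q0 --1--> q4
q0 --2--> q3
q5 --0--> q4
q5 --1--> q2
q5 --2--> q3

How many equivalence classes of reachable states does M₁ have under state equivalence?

All states are reachable from the start state.
P0 = {q1,q5,q6} | {q0,q2,q3,q4}.
Split {q1,q5,q6} by δ(·,0) → {q5,q6} and {q1}.
Refine {q0,q2,q3,q4} on symbol 0: members go to different blocks, giving {q0,q2,q4} and {q3}.
On input 0, block {q0,q2,q4} splits into {q0,q4} and {q2}.
The partition is now stable with 5 blocks: {q5,q6} | {q0,q4} | {q1} | {q3} | {q2}.

5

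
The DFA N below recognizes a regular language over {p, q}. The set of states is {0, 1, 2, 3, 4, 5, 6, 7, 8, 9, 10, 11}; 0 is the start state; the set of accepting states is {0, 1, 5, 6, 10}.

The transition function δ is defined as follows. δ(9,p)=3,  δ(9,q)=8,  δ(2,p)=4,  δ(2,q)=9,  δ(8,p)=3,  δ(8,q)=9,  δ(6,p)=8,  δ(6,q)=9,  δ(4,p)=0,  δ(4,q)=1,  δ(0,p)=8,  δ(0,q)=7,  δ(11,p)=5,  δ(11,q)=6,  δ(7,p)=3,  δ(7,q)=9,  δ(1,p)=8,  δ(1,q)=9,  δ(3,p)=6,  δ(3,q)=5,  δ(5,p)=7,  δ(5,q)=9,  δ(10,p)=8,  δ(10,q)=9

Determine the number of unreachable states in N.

BFS from 0 reaches {0, 3, 5, 6, 7, 8, 9}; the 5 state(s) 1, 2, 4, 10, 11 are never visited.

5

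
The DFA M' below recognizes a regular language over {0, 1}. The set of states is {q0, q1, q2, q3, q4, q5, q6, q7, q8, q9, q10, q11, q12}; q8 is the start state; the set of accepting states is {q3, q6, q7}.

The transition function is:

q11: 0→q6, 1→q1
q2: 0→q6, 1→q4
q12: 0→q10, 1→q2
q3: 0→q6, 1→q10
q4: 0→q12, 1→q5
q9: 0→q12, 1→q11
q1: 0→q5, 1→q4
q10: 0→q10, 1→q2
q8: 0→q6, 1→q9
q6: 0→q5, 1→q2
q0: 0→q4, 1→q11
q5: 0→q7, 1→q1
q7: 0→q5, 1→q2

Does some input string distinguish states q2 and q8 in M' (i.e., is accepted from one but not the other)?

Reachable states from the start: {q1,q2,q4,q5,q6,q7,q8,q9,q10,q11,q12}. Unreachable: {q0,q3} — drop them.
Start with accepting vs non-accepting: {q6,q7} | {q1,q2,q4,q5,q8,q9,q10,q11,q12}.
Refine {q1,q2,q4,q5,q8,q9,q10,q11,q12} on symbol 0: members go to different blocks, giving {q1,q4,q9,q10,q12} and {q2,q5,q8,q11}.
On input 0, block {q1,q4,q9,q10,q12} splits into {q4,q9,q10,q12} and {q1}.
Split {q2,q5,q8,q11} by δ(·,1) → {q2,q8} and {q5,q11}.
Refine {q4,q9,q10,q12} on symbol 1: members go to different blocks, giving {q4,q9} and {q10,q12}.
The partition is now stable with 6 blocks: {q6,q7} | {q4,q9} | {q2,q8} | {q1} | {q5,q11} | {q10,q12}.
q2 and q8 lie in the same block of the stable partition, so they are equivalent — no string distinguishes them.

No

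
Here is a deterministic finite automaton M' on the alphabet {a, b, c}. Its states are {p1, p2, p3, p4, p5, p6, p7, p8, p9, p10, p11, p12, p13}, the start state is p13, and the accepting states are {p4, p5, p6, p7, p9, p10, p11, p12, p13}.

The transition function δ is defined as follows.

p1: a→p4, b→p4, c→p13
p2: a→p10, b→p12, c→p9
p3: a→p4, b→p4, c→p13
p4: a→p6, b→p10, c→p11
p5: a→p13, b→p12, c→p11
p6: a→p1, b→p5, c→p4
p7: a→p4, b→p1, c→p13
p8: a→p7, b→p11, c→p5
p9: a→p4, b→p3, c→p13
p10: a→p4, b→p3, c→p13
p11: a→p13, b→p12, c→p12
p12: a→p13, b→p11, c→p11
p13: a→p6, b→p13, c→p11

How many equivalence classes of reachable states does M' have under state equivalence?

States {p2,p7,p8,p9} cannot be reached from the start state, so discard them.
Initial partition by acceptance: {p4,p5,p6,p10,p11,p12,p13} | {p1,p3}.
On input a, block {p4,p5,p6,p10,p11,p12,p13} splits into {p4,p5,p10,p11,p12,p13} and {p6}.
Split {p4,p5,p10,p11,p12,p13} by δ(·,a) → {p5,p10,p11,p12} and {p4,p13}.
On input b, block {p5,p10,p11,p12} splits into {p5,p11,p12} and {p10}.
Refine {p4,p13} on symbol b: members go to different blocks, giving {p4} and {p13}.
No further refinement is possible. Final partition (6 blocks): {p5,p11,p12} | {p1,p3} | {p6} | {p4} | {p10} | {p13}.

6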